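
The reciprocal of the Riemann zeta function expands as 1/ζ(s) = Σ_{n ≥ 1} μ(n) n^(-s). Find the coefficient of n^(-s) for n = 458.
μ(458) = 1

Factor n = 458 = 2 · 229. μ(n) = 0 if any exponent ≥ 2 (not squarefree); otherwise μ(n) = (−1)^{ω(n)} where ω(n) is the number of distinct prime factors. Applying: μ(458) = 1.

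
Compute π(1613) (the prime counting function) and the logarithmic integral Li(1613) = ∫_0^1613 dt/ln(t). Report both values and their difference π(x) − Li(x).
π(1613) = 255;  Li(1613) ≈ 263.19;  π(x) − Li(x) ≈ -8.19.

Direct count of primes ≤ 1613 gives π(1613) = 255. Numerical evaluation of the logarithmic integral gives Li(1613) ≈ 263.19. The difference π(x) − Li(x) ≈ -8.19 is typically negative for small/moderate x (Li(x) overestimates), though Littlewood's theorem shows this sign changes infinitely often.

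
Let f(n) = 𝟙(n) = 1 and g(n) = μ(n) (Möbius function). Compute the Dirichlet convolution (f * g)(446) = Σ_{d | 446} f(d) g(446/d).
(𝟙 * μ)(446) = 0

Divisors of 446: [1, 2, 223, 446]. For each d | 446:
  d = 1: 𝟙(1) · μ(446/1) = 1 · 1 = 1
  d = 2: 𝟙(2) · μ(446/2) = 1 · -1 = -1
  d = 223: 𝟙(223) · μ(446/223) = 1 · -1 = -1
  d = 446: 𝟙(446) · μ(446/446) = 1 · 1 = 1
Summing: (𝟙 * μ)(446) = 1 + -1 + -1 + 1 = 0.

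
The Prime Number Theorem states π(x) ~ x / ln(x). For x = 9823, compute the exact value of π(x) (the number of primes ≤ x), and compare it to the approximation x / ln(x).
π(9823) = 1211;  x/ln(x) ≈ 1068.59;  relative error ≈ 11.76%.

Directly count primes up to 9823: π(9823) = 1211. The PNT approximation gives 9823/ln(9823) ≈ 9823/9.19248 ≈ 1068.59. Relative error (π(x) − x/ln(x)) / π(x) ≈ 11.76%; the approximation is known to undercount slightly (Li(x) is a better estimate).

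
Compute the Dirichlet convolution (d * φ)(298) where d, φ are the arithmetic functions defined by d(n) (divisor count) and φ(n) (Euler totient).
(d * φ)(298) = 450

Divisors of 298: [1, 2, 149, 298]. For each d | 298:
  d = 1: d(1) · φ(298/1) = 1 · 148 = 148
  d = 2: d(2) · φ(298/2) = 2 · 148 = 296
  d = 149: d(149) · φ(298/149) = 2 · 1 = 2
  d = 298: d(298) · φ(298/298) = 4 · 1 = 4
Summing: (d * φ)(298) = 148 + 296 + 2 + 4 = 450.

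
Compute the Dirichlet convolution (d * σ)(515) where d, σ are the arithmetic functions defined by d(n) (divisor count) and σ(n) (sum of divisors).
(d * σ)(515) = 848

Divisors of 515: [1, 5, 103, 515]. For each d | 515:
  d = 1: d(1) · σ(515/1) = 1 · 624 = 624
  d = 5: d(5) · σ(515/5) = 2 · 104 = 208
  d = 103: d(103) · σ(515/103) = 2 · 6 = 12
  d = 515: d(515) · σ(515/515) = 4 · 1 = 4
Summing: (d * σ)(515) = 624 + 208 + 12 + 4 = 848.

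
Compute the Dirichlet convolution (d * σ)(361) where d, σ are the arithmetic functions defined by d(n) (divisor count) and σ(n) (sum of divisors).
(d * σ)(361) = 424

Divisors of 361: [1, 19, 361]. For each d | 361:
  d = 1: d(1) · σ(361/1) = 1 · 381 = 381
  d = 19: d(19) · σ(361/19) = 2 · 20 = 40
  d = 361: d(361) · σ(361/361) = 3 · 1 = 3
Summing: (d * σ)(361) = 381 + 40 + 3 = 424.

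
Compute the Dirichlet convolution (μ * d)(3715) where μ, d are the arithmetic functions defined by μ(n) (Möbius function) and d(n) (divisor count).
(μ * d)(3715) = 1

Divisors of 3715: [1, 5, 743, 3715]. For each d | 3715:
  d = 1: μ(1) · d(3715/1) = 1 · 4 = 4
  d = 5: μ(5) · d(3715/5) = -1 · 2 = -2
  d = 743: μ(743) · d(3715/743) = -1 · 2 = -2
  d = 3715: μ(3715) · d(3715/3715) = 1 · 1 = 1
Summing: (μ * d)(3715) = 4 + -2 + -2 + 1 = 1.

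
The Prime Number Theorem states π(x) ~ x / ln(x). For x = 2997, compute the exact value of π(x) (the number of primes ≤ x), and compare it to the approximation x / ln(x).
π(2997) = 429;  x/ln(x) ≈ 374.37;  relative error ≈ 12.73%.

Directly count primes up to 2997: π(2997) = 429. The PNT approximation gives 2997/ln(2997) ≈ 2997/8.00537 ≈ 374.37. Relative error (π(x) − x/ln(x)) / π(x) ≈ 12.73%; the approximation is known to undercount slightly (Li(x) is a better estimate).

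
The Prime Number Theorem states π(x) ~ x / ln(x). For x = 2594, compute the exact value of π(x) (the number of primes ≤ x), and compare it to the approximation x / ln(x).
π(2594) = 378;  x/ln(x) ≈ 329.99;  relative error ≈ 12.70%.

Directly count primes up to 2594: π(2594) = 378. The PNT approximation gives 2594/ln(2594) ≈ 2594/7.86096 ≈ 329.99. Relative error (π(x) − x/ln(x)) / π(x) ≈ 12.70%; the approximation is known to undercount slightly (Li(x) is a better estimate).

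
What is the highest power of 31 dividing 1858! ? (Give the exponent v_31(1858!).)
v_31(1858!) = 60

Legendre's formula: v_p(n!) = Σ_{k ≥ 1} ⌊n / p^k⌋. For p = 31, n = 1858, the terms are:
  ⌊1858/31^1⌋ = ⌊1858/31⌋ = 59
  ⌊1858/31^2⌋ = ⌊1858/961⌋ = 1
(the next term ⌊1858/31^3⌋ = 0, terminating the sum). Summing: v_31(1858!) = 59 + 1 = 60.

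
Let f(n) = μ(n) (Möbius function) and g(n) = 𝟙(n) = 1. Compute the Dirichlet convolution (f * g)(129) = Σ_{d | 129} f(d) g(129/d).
(μ * 𝟙)(129) = 0

Divisors of 129: [1, 3, 43, 129]. For each d | 129:
  d = 1: μ(1) · 𝟙(129/1) = 1 · 1 = 1
  d = 3: μ(3) · 𝟙(129/3) = -1 · 1 = -1
  d = 43: μ(43) · 𝟙(129/43) = -1 · 1 = -1
  d = 129: μ(129) · 𝟙(129/129) = 1 · 1 = 1
Summing: (μ * 𝟙)(129) = 1 + -1 + -1 + 1 = 0.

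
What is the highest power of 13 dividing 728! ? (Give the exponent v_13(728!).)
v_13(728!) = 60

Legendre's formula: v_p(n!) = Σ_{k ≥ 1} ⌊n / p^k⌋. For p = 13, n = 728, the terms are:
  ⌊728/13^1⌋ = ⌊728/13⌋ = 56
  ⌊728/13^2⌋ = ⌊728/169⌋ = 4
(the next term ⌊728/13^3⌋ = 0, terminating the sum). Summing: v_13(728!) = 56 + 4 = 60.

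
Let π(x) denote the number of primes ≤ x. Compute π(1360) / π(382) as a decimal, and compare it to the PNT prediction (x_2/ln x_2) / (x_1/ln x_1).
π(1360)/π(382) = 217/75 ≈ 2.8933;  PNT prediction ≈ 2.9336.

π(382) = 75 and π(1360) = 217, so π(1360)/π(382) ≈ 2.8933. The PNT-predicted ratio is (1360/ln(1360)) / (382/ln(382)) ≈ 2.9336. The two agree to within a few percent, as expected.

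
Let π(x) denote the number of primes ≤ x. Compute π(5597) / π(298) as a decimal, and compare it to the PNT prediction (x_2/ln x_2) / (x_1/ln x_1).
π(5597)/π(298) = 738/62 ≈ 11.9032;  PNT prediction ≈ 12.3989.

π(298) = 62 and π(5597) = 738, so π(5597)/π(298) ≈ 11.9032. The PNT-predicted ratio is (5597/ln(5597)) / (298/ln(298)) ≈ 12.3989. The two agree to within a few percent, as expected.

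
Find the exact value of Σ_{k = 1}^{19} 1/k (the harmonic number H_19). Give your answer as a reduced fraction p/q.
H_19 = 275295799/77597520

Direct summation: H_19 = 1 + 1/2 + ... + 1/19. The least common denominator is lcm(1, ..., 19) = 232792560; over this denominator the numerator is 232792560 + 116396280 + 77597520 + 58198140 + 46558512 + 38798760 + 33256080 + 29099070 + 25865840 + 23279256 + 21162960 + 19399380 + 17907120 + 16628040 + 15519504 + 14549535 + 13693680 + 12932920 + 12252240 = 825887397, so H_19 = 825887397/232792560; reducing by gcd(825887397, 232792560) = 3 gives 275295799/77597520 ≈ 3.54774. (The PNT-adjacent estimate ln(19) + γ ≈ 3.52165 matches within O(1/n).)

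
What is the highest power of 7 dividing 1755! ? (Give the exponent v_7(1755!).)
v_7(1755!) = 290

Legendre's formula: v_p(n!) = Σ_{k ≥ 1} ⌊n / p^k⌋. For p = 7, n = 1755, the terms are:
  ⌊1755/7^1⌋ = ⌊1755/7⌋ = 250
  ⌊1755/7^2⌋ = ⌊1755/49⌋ = 35
  ⌊1755/7^3⌋ = ⌊1755/343⌋ = 5
(the next term ⌊1755/7^4⌋ = 0, terminating the sum). Summing: v_7(1755!) = 250 + 35 + 5 = 290.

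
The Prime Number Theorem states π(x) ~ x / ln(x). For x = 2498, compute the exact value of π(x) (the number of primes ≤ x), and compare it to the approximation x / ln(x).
π(2498) = 367;  x/ln(x) ≈ 319.30;  relative error ≈ 13.00%.

Directly count primes up to 2498: π(2498) = 367. The PNT approximation gives 2498/ln(2498) ≈ 2498/7.82325 ≈ 319.30. Relative error (π(x) − x/ln(x)) / π(x) ≈ 13.00%; the approximation is known to undercount slightly (Li(x) is a better estimate).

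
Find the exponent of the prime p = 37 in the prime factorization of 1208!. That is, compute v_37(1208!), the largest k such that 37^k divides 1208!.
v_37(1208!) = 32

Legendre's formula: v_p(n!) = Σ_{k ≥ 1} ⌊n / p^k⌋. For p = 37, n = 1208, the terms are:
  ⌊1208/37^1⌋ = ⌊1208/37⌋ = 32
(the next term ⌊1208/37^2⌋ = 0, terminating the sum). Summing: v_37(1208!) = 32 = 32.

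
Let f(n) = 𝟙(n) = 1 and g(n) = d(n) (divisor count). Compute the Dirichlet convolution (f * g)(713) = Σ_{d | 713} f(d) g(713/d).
(𝟙 * d)(713) = 9

Divisors of 713: [1, 23, 31, 713]. For each d | 713:
  d = 1: 𝟙(1) · d(713/1) = 1 · 4 = 4
  d = 23: 𝟙(23) · d(713/23) = 1 · 2 = 2
  d = 31: 𝟙(31) · d(713/31) = 1 · 2 = 2
  d = 713: 𝟙(713) · d(713/713) = 1 · 1 = 1
Summing: (𝟙 * d)(713) = 4 + 2 + 2 + 1 = 9.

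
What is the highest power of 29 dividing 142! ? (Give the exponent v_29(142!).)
v_29(142!) = 4

Legendre's formula: v_p(n!) = Σ_{k ≥ 1} ⌊n / p^k⌋. For p = 29, n = 142, the terms are:
  ⌊142/29^1⌋ = ⌊142/29⌋ = 4
(the next term ⌊142/29^2⌋ = 0, terminating the sum). Summing: v_29(142!) = 4 = 4.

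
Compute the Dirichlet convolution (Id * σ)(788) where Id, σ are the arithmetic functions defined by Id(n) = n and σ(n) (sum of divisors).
(Id * σ)(788) = 6715

Divisors of 788: [1, 2, 4, 197, 394, 788]. For each d | 788:
  d = 1: Id(1) · σ(788/1) = 1 · 1386 = 1386
  d = 2: Id(2) · σ(788/2) = 2 · 594 = 1188
  d = 4: Id(4) · σ(788/4) = 4 · 198 = 792
  d = 197: Id(197) · σ(788/197) = 197 · 7 = 1379
  d = 394: Id(394) · σ(788/394) = 394 · 3 = 1182
  d = 788: Id(788) · σ(788/788) = 788 · 1 = 788
Summing: (Id * σ)(788) = 1386 + 1188 + 792 + 1379 + 1182 + 788 = 6715.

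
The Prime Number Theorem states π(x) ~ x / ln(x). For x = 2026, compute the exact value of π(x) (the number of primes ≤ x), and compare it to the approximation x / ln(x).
π(2026) = 306;  x/ln(x) ≈ 266.10;  relative error ≈ 13.04%.

Directly count primes up to 2026: π(2026) = 306. The PNT approximation gives 2026/ln(2026) ≈ 2026/7.61382 ≈ 266.10. Relative error (π(x) − x/ln(x)) / π(x) ≈ 13.04%; the approximation is known to undercount slightly (Li(x) is a better estimate).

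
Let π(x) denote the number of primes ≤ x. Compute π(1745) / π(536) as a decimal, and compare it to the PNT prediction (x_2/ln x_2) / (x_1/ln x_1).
π(1745)/π(536) = 271/99 ≈ 2.7374;  PNT prediction ≈ 2.7408.

π(536) = 99 and π(1745) = 271, so π(1745)/π(536) ≈ 2.7374. The PNT-predicted ratio is (1745/ln(1745)) / (536/ln(536)) ≈ 2.7408. The two agree to within a few percent, as expected.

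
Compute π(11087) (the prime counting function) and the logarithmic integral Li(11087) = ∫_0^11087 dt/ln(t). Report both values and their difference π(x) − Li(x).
π(11087) = 1344;  Li(11087) ≈ 1363.49;  π(x) − Li(x) ≈ -19.49.

Direct count of primes ≤ 11087 gives π(11087) = 1344. Numerical evaluation of the logarithmic integral gives Li(11087) ≈ 1363.49. The difference π(x) − Li(x) ≈ -19.49 is typically negative for small/moderate x (Li(x) overestimates), though Littlewood's theorem shows this sign changes infinitely often.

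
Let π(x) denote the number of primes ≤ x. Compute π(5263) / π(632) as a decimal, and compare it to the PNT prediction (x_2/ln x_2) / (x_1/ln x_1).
π(5263)/π(632) = 698/115 ≈ 6.0696;  PNT prediction ≈ 6.2676.

π(632) = 115 and π(5263) = 698, so π(5263)/π(632) ≈ 6.0696. The PNT-predicted ratio is (5263/ln(5263)) / (632/ln(632)) ≈ 6.2676. The two agree to within a few percent, as expected.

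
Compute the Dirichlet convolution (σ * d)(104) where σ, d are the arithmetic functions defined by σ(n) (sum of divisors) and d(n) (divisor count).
(σ * d)(104) = 672

Divisors of 104: [1, 2, 4, 8, 13, 26, 52, 104]. For each d | 104:
  d = 1: σ(1) · d(104/1) = 1 · 8 = 8
  d = 2: σ(2) · d(104/2) = 3 · 6 = 18
  d = 4: σ(4) · d(104/4) = 7 · 4 = 28
  d = 8: σ(8) · d(104/8) = 15 · 2 = 30
  d = 13: σ(13) · d(104/13) = 14 · 4 = 56
  d = 26: σ(26) · d(104/26) = 42 · 3 = 126
  d = 52: σ(52) · d(104/52) = 98 · 2 = 196
  d = 104: σ(104) · d(104/104) = 210 · 1 = 210
Summing: (σ * d)(104) = 8 + 18 + 28 + 30 + 56 + 126 + 196 + 210 = 672.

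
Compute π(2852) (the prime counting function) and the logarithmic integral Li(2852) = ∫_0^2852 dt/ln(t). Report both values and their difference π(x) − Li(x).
π(2852) = 414;  Li(2852) ≈ 424.22;  π(x) − Li(x) ≈ -10.22.

Direct count of primes ≤ 2852 gives π(2852) = 414. Numerical evaluation of the logarithmic integral gives Li(2852) ≈ 424.22. The difference π(x) − Li(x) ≈ -10.22 is typically negative for small/moderate x (Li(x) overestimates), though Littlewood's theorem shows this sign changes infinitely often.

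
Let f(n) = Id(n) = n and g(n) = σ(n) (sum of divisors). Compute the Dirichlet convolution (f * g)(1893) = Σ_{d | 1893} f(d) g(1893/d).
(Id * σ)(1893) = 8841

Divisors of 1893: [1, 3, 631, 1893]. For each d | 1893:
  d = 1: Id(1) · σ(1893/1) = 1 · 2528 = 2528
  d = 3: Id(3) · σ(1893/3) = 3 · 632 = 1896
  d = 631: Id(631) · σ(1893/631) = 631 · 4 = 2524
  d = 1893: Id(1893) · σ(1893/1893) = 1893 · 1 = 1893
Summing: (Id * σ)(1893) = 2528 + 1896 + 2524 + 1893 = 8841.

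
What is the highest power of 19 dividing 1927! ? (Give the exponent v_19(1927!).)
v_19(1927!) = 106

Legendre's formula: v_p(n!) = Σ_{k ≥ 1} ⌊n / p^k⌋. For p = 19, n = 1927, the terms are:
  ⌊1927/19^1⌋ = ⌊1927/19⌋ = 101
  ⌊1927/19^2⌋ = ⌊1927/361⌋ = 5
(the next term ⌊1927/19^3⌋ = 0, terminating the sum). Summing: v_19(1927!) = 101 + 5 = 106.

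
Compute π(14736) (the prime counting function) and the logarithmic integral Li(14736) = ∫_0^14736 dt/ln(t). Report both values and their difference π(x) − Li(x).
π(14736) = 1724;  Li(14736) ≈ 1749.14;  π(x) − Li(x) ≈ -25.14.

Direct count of primes ≤ 14736 gives π(14736) = 1724. Numerical evaluation of the logarithmic integral gives Li(14736) ≈ 1749.14. The difference π(x) − Li(x) ≈ -25.14 is typically negative for small/moderate x (Li(x) overestimates), though Littlewood's theorem shows this sign changes infinitely often.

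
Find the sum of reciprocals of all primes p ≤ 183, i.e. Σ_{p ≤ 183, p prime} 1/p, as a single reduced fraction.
Σ 1/p = 10408867916382550633331528920459565913027063402071390584941986323453055203/5397346292805549782720214077673687806275517530364350655459511599582614290

π(183) = 42, so the primes ≤ 183 are [2, 3, 5, 7, 11, 13, 17, 19, 23, 29, 31, 37, 41, 43, 47, 53, 59, 61, 67, 71, 73, 79, 83, 89, 97, 101, 103, 107, 109, 113, 127, 131, 137, 139, 149, 151, 157, 163, 167, 173, 179, 181]. Summing 1/p over these primes: 10408867916382550633331528920459565913027063402071390584941986323453055203/5397346292805549782720214077673687806275517530364350655459511599582614290 ≈ 1.9285. Mertens estimate ln ln(183) + 0.2615 ≈ 1.9120.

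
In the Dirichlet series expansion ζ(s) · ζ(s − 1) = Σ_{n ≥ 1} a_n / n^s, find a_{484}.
σ(484) = 931

In the product (Σ m^0/m^s)(Σ k / k^s) = Σ (Σ_{d | n} d) / n^s, the coefficient of 1/n^s is σ(n) = Σ_{d | n} d. For n = 484, divisors are [1, 2, 4, 11, 22, 44, 121, 242, 484]; summing: σ(484) = 931.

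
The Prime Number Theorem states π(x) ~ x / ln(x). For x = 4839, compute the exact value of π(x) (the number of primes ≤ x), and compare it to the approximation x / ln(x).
π(4839) = 650;  x/ln(x) ≈ 570.34;  relative error ≈ 12.26%.

Directly count primes up to 4839: π(4839) = 650. The PNT approximation gives 4839/ln(4839) ≈ 4839/8.48446 ≈ 570.34. Relative error (π(x) − x/ln(x)) / π(x) ≈ 12.26%; the approximation is known to undercount slightly (Li(x) is a better estimate).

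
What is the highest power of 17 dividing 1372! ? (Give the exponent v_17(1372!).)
v_17(1372!) = 84

Legendre's formula: v_p(n!) = Σ_{k ≥ 1} ⌊n / p^k⌋. For p = 17, n = 1372, the terms are:
  ⌊1372/17^1⌋ = ⌊1372/17⌋ = 80
  ⌊1372/17^2⌋ = ⌊1372/289⌋ = 4
(the next term ⌊1372/17^3⌋ = 0, terminating the sum). Summing: v_17(1372!) = 80 + 4 = 84.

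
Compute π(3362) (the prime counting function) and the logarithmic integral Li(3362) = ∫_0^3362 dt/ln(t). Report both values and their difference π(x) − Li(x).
π(3362) = 474;  Li(3362) ≈ 487.65;  π(x) − Li(x) ≈ -13.65.

Direct count of primes ≤ 3362 gives π(3362) = 474. Numerical evaluation of the logarithmic integral gives Li(3362) ≈ 487.65. The difference π(x) − Li(x) ≈ -13.65 is typically negative for small/moderate x (Li(x) overestimates), though Littlewood's theorem shows this sign changes infinitely often.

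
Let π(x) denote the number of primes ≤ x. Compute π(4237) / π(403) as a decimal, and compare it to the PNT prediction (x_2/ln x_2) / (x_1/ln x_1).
π(4237)/π(403) = 580/79 ≈ 7.3418;  PNT prediction ≈ 7.5519.

π(403) = 79 and π(4237) = 580, so π(4237)/π(403) ≈ 7.3418. The PNT-predicted ratio is (4237/ln(4237)) / (403/ln(403)) ≈ 7.5519. The two agree to within a few percent, as expected.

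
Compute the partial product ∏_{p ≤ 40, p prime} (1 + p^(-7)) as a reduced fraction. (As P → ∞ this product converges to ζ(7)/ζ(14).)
∏ = 228018297549409144061012751313154880100808796638571013381923478410878979964928/226144123234654878853445211850814351110881099376313221108562837934941141853125

The primes p ≤ 40 are [2, 3, 5, 7, 11, 13, 17, 19, 23, 29, 31, 37]. For each, (1 + 1/p^7) = (p^7 + 1)/p^7. Multiplying these fractions over p ∈ [2, 3, 5, 7, 11, 13, 17, 19, 23, 29, 31, 37] gives 228018297549409144061012751313154880100808796638571013381923478410878979964928/226144123234654878853445211850814351110881099376313221108562837934941141853125. (In the limit P → ∞ this tends to ζ(7)/ζ(14).)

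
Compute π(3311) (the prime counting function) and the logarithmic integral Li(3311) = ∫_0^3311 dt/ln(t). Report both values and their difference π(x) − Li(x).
π(3311) = 465;  Li(3311) ≈ 481.36;  π(x) − Li(x) ≈ -16.36.

Direct count of primes ≤ 3311 gives π(3311) = 465. Numerical evaluation of the logarithmic integral gives Li(3311) ≈ 481.36. The difference π(x) − Li(x) ≈ -16.36 is typically negative for small/moderate x (Li(x) overestimates), though Littlewood's theorem shows this sign changes infinitely often.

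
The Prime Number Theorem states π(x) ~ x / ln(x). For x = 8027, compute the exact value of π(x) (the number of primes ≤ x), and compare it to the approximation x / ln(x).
π(8027) = 1010;  x/ln(x) ≈ 892.82;  relative error ≈ 11.60%.

Directly count primes up to 8027: π(8027) = 1010. The PNT approximation gives 8027/ln(8027) ≈ 8027/8.99057 ≈ 892.82. Relative error (π(x) − x/ln(x)) / π(x) ≈ 11.60%; the approximation is known to undercount slightly (Li(x) is a better estimate).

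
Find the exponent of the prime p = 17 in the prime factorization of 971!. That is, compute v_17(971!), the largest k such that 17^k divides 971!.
v_17(971!) = 60

Legendre's formula: v_p(n!) = Σ_{k ≥ 1} ⌊n / p^k⌋. For p = 17, n = 971, the terms are:
  ⌊971/17^1⌋ = ⌊971/17⌋ = 57
  ⌊971/17^2⌋ = ⌊971/289⌋ = 3
(the next term ⌊971/17^3⌋ = 0, terminating the sum). Summing: v_17(971!) = 57 + 3 = 60.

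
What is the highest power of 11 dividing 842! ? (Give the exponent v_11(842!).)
v_11(842!) = 82

Legendre's formula: v_p(n!) = Σ_{k ≥ 1} ⌊n / p^k⌋. For p = 11, n = 842, the terms are:
  ⌊842/11^1⌋ = ⌊842/11⌋ = 76
  ⌊842/11^2⌋ = ⌊842/121⌋ = 6
(the next term ⌊842/11^3⌋ = 0, terminating the sum). Summing: v_11(842!) = 76 + 6 = 82.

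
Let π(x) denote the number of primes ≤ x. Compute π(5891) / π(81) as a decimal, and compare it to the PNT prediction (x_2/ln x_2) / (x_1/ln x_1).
π(5891)/π(81) = 775/22 ≈ 35.2273;  PNT prediction ≈ 36.8154.

π(81) = 22 and π(5891) = 775, so π(5891)/π(81) ≈ 35.2273. The PNT-predicted ratio is (5891/ln(5891)) / (81/ln(81)) ≈ 36.8154. The two agree to within a few percent, as expected.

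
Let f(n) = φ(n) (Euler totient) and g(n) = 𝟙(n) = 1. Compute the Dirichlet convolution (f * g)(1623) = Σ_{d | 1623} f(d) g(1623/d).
(φ * 𝟙)(1623) = 1623

Divisors of 1623: [1, 3, 541, 1623]. For each d | 1623:
  d = 1: φ(1) · 𝟙(1623/1) = 1 · 1 = 1
  d = 3: φ(3) · 𝟙(1623/3) = 2 · 1 = 2
  d = 541: φ(541) · 𝟙(1623/541) = 540 · 1 = 540
  d = 1623: φ(1623) · 𝟙(1623/1623) = 1080 · 1 = 1080
Summing: (φ * 𝟙)(1623) = 1 + 2 + 540 + 1080 = 1623.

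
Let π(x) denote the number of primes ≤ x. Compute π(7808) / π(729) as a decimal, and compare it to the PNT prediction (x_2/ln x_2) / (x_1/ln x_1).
π(7808)/π(729) = 987/129 ≈ 7.6512;  PNT prediction ≈ 7.8770.

π(729) = 129 and π(7808) = 987, so π(7808)/π(729) ≈ 7.6512. The PNT-predicted ratio is (7808/ln(7808)) / (729/ln(729)) ≈ 7.8770. The two agree to within a few percent, as expected.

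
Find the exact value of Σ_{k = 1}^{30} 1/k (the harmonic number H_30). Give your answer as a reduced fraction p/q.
H_30 = 9304682830147/2329089562800

Direct summation: H_30 = 1 + 1/2 + ... + 1/30. The least common denominator is lcm(1, ..., 30) = 2329089562800; over this denominator the numerator is 2329089562800 + 1164544781400 + 776363187600 + 582272390700 + 465817912560 + 388181593800 + 332727080400 + 291136195350 + 258787729200 + 232908956280 + 211735414800 + 194090796900 + 179160735600 + 166363540200 + 155272637520 + 145568097675 + 137005268400 + 129393864600 + 122583661200 + 116454478140 + 110909026800 + 105867707400 + 101264763600 + 97045398450 + 93163582512 + 89580367800 + 86262576400 + 83181770100 + 80313433200 + 77636318760 = 9304682830147, so H_30 = 9304682830147/2329089562800 (already in lowest terms) ≈ 3.99499. (The PNT-adjacent estimate ln(30) + γ ≈ 3.97841 matches within O(1/n).)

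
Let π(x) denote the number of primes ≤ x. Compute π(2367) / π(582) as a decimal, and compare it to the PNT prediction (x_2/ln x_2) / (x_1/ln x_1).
π(2367)/π(582) = 350/106 ≈ 3.3019;  PNT prediction ≈ 3.3326.

π(582) = 106 and π(2367) = 350, so π(2367)/π(582) ≈ 3.3019. The PNT-predicted ratio is (2367/ln(2367)) / (582/ln(582)) ≈ 3.3326. The two agree to within a few percent, as expected.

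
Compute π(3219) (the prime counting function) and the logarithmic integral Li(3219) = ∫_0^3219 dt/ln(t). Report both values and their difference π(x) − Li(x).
π(3219) = 455;  Li(3219) ≈ 469.99;  π(x) − Li(x) ≈ -14.99.

Direct count of primes ≤ 3219 gives π(3219) = 455. Numerical evaluation of the logarithmic integral gives Li(3219) ≈ 469.99. The difference π(x) − Li(x) ≈ -14.99 is typically negative for small/moderate x (Li(x) overestimates), though Littlewood's theorem shows this sign changes infinitely often.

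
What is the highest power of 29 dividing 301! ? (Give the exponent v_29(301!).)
v_29(301!) = 10

Legendre's formula: v_p(n!) = Σ_{k ≥ 1} ⌊n / p^k⌋. For p = 29, n = 301, the terms are:
  ⌊301/29^1⌋ = ⌊301/29⌋ = 10
(the next term ⌊301/29^2⌋ = 0, terminating the sum). Summing: v_29(301!) = 10 = 10.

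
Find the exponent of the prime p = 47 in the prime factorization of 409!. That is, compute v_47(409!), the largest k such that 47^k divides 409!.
v_47(409!) = 8

Legendre's formula: v_p(n!) = Σ_{k ≥ 1} ⌊n / p^k⌋. For p = 47, n = 409, the terms are:
  ⌊409/47^1⌋ = ⌊409/47⌋ = 8
(the next term ⌊409/47^2⌋ = 0, terminating the sum). Summing: v_47(409!) = 8 = 8.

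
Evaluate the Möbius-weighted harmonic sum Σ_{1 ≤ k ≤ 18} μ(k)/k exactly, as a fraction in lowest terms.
Σ μ(k)/k = 163/85085

Values of μ(k) for 1 ≤ k ≤ 18: μ(1) = 1, μ(2) = -1, μ(3) = -1, μ(5) = -1, μ(6) = 1, μ(7) = -1, μ(10) = 1, μ(11) = -1, μ(13) = -1, μ(14) = 1, μ(15) = 1, μ(17) = -1, with μ = 0 on non-squarefree integers. Summing μ(k)/k for k where μ(k) ≠ 0 gives 163/85085 ≈ 0.0019. (PNT ⟺ this sum → 0 as n → ∞.)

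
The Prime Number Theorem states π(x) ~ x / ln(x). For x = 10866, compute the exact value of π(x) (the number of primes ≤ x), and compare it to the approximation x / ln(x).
π(10866) = 1321;  x/ln(x) ≈ 1169.22;  relative error ≈ 11.49%.

Directly count primes up to 10866: π(10866) = 1321. The PNT approximation gives 10866/ln(10866) ≈ 10866/9.29339 ≈ 1169.22. Relative error (π(x) − x/ln(x)) / π(x) ≈ 11.49%; the approximation is known to undercount slightly (Li(x) is a better estimate).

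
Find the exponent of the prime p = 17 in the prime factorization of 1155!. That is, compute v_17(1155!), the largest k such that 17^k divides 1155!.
v_17(1155!) = 70

Legendre's formula: v_p(n!) = Σ_{k ≥ 1} ⌊n / p^k⌋. For p = 17, n = 1155, the terms are:
  ⌊1155/17^1⌋ = ⌊1155/17⌋ = 67
  ⌊1155/17^2⌋ = ⌊1155/289⌋ = 3
(the next term ⌊1155/17^3⌋ = 0, terminating the sum). Summing: v_17(1155!) = 67 + 3 = 70.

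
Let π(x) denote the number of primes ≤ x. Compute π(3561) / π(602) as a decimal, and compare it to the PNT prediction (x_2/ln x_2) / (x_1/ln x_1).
π(3561)/π(602) = 499/110 ≈ 4.5364;  PNT prediction ≈ 4.6295.

π(602) = 110 and π(3561) = 499, so π(3561)/π(602) ≈ 4.5364. The PNT-predicted ratio is (3561/ln(3561)) / (602/ln(602)) ≈ 4.6295. The two agree to within a few percent, as expected.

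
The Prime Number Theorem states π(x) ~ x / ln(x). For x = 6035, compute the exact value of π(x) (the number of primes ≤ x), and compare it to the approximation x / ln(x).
π(6035) = 786;  x/ln(x) ≈ 693.25;  relative error ≈ 11.80%.

Directly count primes up to 6035: π(6035) = 786. The PNT approximation gives 6035/ln(6035) ≈ 6035/8.70533 ≈ 693.25. Relative error (π(x) − x/ln(x)) / π(x) ≈ 11.80%; the approximation is known to undercount slightly (Li(x) is a better estimate).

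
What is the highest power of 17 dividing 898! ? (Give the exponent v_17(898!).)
v_17(898!) = 55

Legendre's formula: v_p(n!) = Σ_{k ≥ 1} ⌊n / p^k⌋. For p = 17, n = 898, the terms are:
  ⌊898/17^1⌋ = ⌊898/17⌋ = 52
  ⌊898/17^2⌋ = ⌊898/289⌋ = 3
(the next term ⌊898/17^3⌋ = 0, terminating the sum). Summing: v_17(898!) = 52 + 3 = 55.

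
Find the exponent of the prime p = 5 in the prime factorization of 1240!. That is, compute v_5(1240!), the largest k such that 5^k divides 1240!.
v_5(1240!) = 307

Legendre's formula: v_p(n!) = Σ_{k ≥ 1} ⌊n / p^k⌋. For p = 5, n = 1240, the terms are:
  ⌊1240/5^1⌋ = ⌊1240/5⌋ = 248
  ⌊1240/5^2⌋ = ⌊1240/25⌋ = 49
  ⌊1240/5^3⌋ = ⌊1240/125⌋ = 9
  ⌊1240/5^4⌋ = ⌊1240/625⌋ = 1
(the next term ⌊1240/5^5⌋ = 0, terminating the sum). Summing: v_5(1240!) = 248 + 49 + 9 + 1 = 307.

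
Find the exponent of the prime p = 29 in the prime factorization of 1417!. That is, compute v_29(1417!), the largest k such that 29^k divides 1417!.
v_29(1417!) = 49

Legendre's formula: v_p(n!) = Σ_{k ≥ 1} ⌊n / p^k⌋. For p = 29, n = 1417, the terms are:
  ⌊1417/29^1⌋ = ⌊1417/29⌋ = 48
  ⌊1417/29^2⌋ = ⌊1417/841⌋ = 1
(the next term ⌊1417/29^3⌋ = 0, terminating the sum). Summing: v_29(1417!) = 48 + 1 = 49.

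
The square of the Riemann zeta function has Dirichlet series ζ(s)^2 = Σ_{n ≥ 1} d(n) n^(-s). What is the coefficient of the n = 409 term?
d(409) = 2

ζ(s)^2 = (Σ 1/m^s)(Σ 1/k^s). The coefficient of 1/n^s in the product is the number of ordered pairs (m, k) with mk = n, which equals d(n). For n = 409, divisors are [1, 409], so d(409) = 2.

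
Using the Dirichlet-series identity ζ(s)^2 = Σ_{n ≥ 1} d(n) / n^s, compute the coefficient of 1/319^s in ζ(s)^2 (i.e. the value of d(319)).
d(319) = 4

ζ(s)^2 = (Σ 1/m^s)(Σ 1/k^s). The coefficient of 1/n^s in the product is the number of ordered pairs (m, k) with mk = n, which equals d(n). For n = 319, divisors are [1, 11, 29, 319], so d(319) = 4.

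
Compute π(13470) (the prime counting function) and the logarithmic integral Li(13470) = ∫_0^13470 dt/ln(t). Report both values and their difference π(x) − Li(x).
π(13470) = 1597;  Li(13470) ≈ 1616.63;  π(x) − Li(x) ≈ -19.63.

Direct count of primes ≤ 13470 gives π(13470) = 1597. Numerical evaluation of the logarithmic integral gives Li(13470) ≈ 1616.63. The difference π(x) − Li(x) ≈ -19.63 is typically negative for small/moderate x (Li(x) overestimates), though Littlewood's theorem shows this sign changes infinitely often.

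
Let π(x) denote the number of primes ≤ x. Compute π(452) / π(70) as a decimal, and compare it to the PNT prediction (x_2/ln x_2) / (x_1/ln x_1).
π(452)/π(70) = 87/19 ≈ 4.5789;  PNT prediction ≈ 4.4872.

π(70) = 19 and π(452) = 87, so π(452)/π(70) ≈ 4.5789. The PNT-predicted ratio is (452/ln(452)) / (70/ln(70)) ≈ 4.4872. The two agree to within a few percent, as expected.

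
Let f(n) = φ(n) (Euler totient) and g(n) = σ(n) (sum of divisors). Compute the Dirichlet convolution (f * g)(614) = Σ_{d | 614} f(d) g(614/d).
(φ * σ)(614) = 2456

Divisors of 614: [1, 2, 307, 614]. For each d | 614:
  d = 1: φ(1) · σ(614/1) = 1 · 924 = 924
  d = 2: φ(2) · σ(614/2) = 1 · 308 = 308
  d = 307: φ(307) · σ(614/307) = 306 · 3 = 918
  d = 614: φ(614) · σ(614/614) = 306 · 1 = 306
Summing: (φ * σ)(614) = 924 + 308 + 918 + 306 = 2456.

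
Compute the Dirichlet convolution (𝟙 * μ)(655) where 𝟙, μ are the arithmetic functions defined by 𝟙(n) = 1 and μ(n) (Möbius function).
(𝟙 * μ)(655) = 0

Divisors of 655: [1, 5, 131, 655]. For each d | 655:
  d = 1: 𝟙(1) · μ(655/1) = 1 · 1 = 1
  d = 5: 𝟙(5) · μ(655/5) = 1 · -1 = -1
  d = 131: 𝟙(131) · μ(655/131) = 1 · -1 = -1
  d = 655: 𝟙(655) · μ(655/655) = 1 · 1 = 1
Summing: (𝟙 * μ)(655) = 1 + -1 + -1 + 1 = 0.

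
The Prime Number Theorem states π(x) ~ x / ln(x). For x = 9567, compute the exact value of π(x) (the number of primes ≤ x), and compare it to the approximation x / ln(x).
π(9567) = 1183;  x/ln(x) ≈ 1043.74;  relative error ≈ 11.77%.

Directly count primes up to 9567: π(9567) = 1183. The PNT approximation gives 9567/ln(9567) ≈ 9567/9.16607 ≈ 1043.74. Relative error (π(x) − x/ln(x)) / π(x) ≈ 11.77%; the approximation is known to undercount slightly (Li(x) is a better estimate).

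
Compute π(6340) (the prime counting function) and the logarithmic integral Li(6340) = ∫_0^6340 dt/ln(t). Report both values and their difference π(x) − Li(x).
π(6340) = 825;  Li(6340) ≈ 839.37;  π(x) − Li(x) ≈ -14.37.

Direct count of primes ≤ 6340 gives π(6340) = 825. Numerical evaluation of the logarithmic integral gives Li(6340) ≈ 839.37. The difference π(x) − Li(x) ≈ -14.37 is typically negative for small/moderate x (Li(x) overestimates), though Littlewood's theorem shows this sign changes infinitely often.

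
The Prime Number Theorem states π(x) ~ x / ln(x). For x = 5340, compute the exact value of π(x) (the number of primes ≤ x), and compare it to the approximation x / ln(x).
π(5340) = 706;  x/ln(x) ≈ 622.16;  relative error ≈ 11.88%.

Directly count primes up to 5340: π(5340) = 706. The PNT approximation gives 5340/ln(5340) ≈ 5340/8.58298 ≈ 622.16. Relative error (π(x) − x/ln(x)) / π(x) ≈ 11.88%; the approximation is known to undercount slightly (Li(x) is a better estimate).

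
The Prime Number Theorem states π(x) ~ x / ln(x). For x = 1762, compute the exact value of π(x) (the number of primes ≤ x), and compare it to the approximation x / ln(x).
π(1762) = 274;  x/ln(x) ≈ 235.74;  relative error ≈ 13.96%.

Directly count primes up to 1762: π(1762) = 274. The PNT approximation gives 1762/ln(1762) ≈ 1762/7.47420 ≈ 235.74. Relative error (π(x) − x/ln(x)) / π(x) ≈ 13.96%; the approximation is known to undercount slightly (Li(x) is a better estimate).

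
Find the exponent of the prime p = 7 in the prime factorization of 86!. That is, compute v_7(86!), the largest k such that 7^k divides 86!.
v_7(86!) = 13

Legendre's formula: v_p(n!) = Σ_{k ≥ 1} ⌊n / p^k⌋. For p = 7, n = 86, the terms are:
  ⌊86/7^1⌋ = ⌊86/7⌋ = 12
  ⌊86/7^2⌋ = ⌊86/49⌋ = 1
(the next term ⌊86/7^3⌋ = 0, terminating the sum). Summing: v_7(86!) = 12 + 1 = 13.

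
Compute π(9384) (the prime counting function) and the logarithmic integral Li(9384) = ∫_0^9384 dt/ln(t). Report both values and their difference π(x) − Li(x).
π(9384) = 1160;  Li(9384) ≈ 1179.03;  π(x) − Li(x) ≈ -19.03.

Direct count of primes ≤ 9384 gives π(9384) = 1160. Numerical evaluation of the logarithmic integral gives Li(9384) ≈ 1179.03. The difference π(x) − Li(x) ≈ -19.03 is typically negative for small/moderate x (Li(x) overestimates), though Littlewood's theorem shows this sign changes infinitely often.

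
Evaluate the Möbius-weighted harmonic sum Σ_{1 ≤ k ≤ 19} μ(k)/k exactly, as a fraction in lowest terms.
Σ μ(k)/k = -81988/1616615

Values of μ(k) for 1 ≤ k ≤ 19: μ(1) = 1, μ(2) = -1, μ(3) = -1, μ(5) = -1, μ(6) = 1, μ(7) = -1, μ(10) = 1, μ(11) = -1, μ(13) = -1, μ(14) = 1, μ(15) = 1, μ(17) = -1, μ(19) = -1, with μ = 0 on non-squarefree integers. Summing μ(k)/k for k where μ(k) ≠ 0 gives -81988/1616615 ≈ -0.0507. (PNT ⟺ this sum → 0 as n → ∞.)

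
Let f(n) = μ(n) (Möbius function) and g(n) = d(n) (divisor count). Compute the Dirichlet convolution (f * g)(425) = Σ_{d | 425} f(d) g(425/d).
(μ * d)(425) = 1

Divisors of 425: [1, 5, 17, 25, 85, 425]. For each d | 425:
  d = 1: μ(1) · d(425/1) = 1 · 6 = 6
  d = 5: μ(5) · d(425/5) = -1 · 4 = -4
  d = 17: μ(17) · d(425/17) = -1 · 3 = -3
  d = 25: μ(25) · d(425/25) = 0 · 2 = 0
  d = 85: μ(85) · d(425/85) = 1 · 2 = 2
  d = 425: μ(425) · d(425/425) = 0 · 1 = 0
Summing: (μ * d)(425) = 6 + -4 + -3 + 0 + 2 + 0 = 1.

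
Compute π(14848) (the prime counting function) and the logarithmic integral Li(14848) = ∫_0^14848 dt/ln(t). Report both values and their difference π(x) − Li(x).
π(14848) = 1739;  Li(14848) ≈ 1760.81;  π(x) − Li(x) ≈ -21.81.

Direct count of primes ≤ 14848 gives π(14848) = 1739. Numerical evaluation of the logarithmic integral gives Li(14848) ≈ 1760.81. The difference π(x) − Li(x) ≈ -21.81 is typically negative for small/moderate x (Li(x) overestimates), though Littlewood's theorem shows this sign changes infinitely often.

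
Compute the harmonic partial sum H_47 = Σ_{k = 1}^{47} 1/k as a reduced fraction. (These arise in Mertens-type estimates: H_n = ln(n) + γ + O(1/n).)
H_47 = 280682601097106968469/63245806209101973600

Direct summation: H_47 = 1 + 1/2 + ... + 1/47. The least common denominator is lcm(1, ..., 47) = 442720643463713815200; over this denominator the numerator is 442720643463713815200 + 221360321731856907600 + 147573547821237938400 + 110680160865928453800 + 88544128692742763040 + 73786773910618969200 + 63245806209101973600 + 55340080432964226900 + 49191182607079312800 + 44272064346371381520 + 40247331223973983200 + 36893386955309484600 + 34055434112593370400 + 31622903104550986800 + 29514709564247587680 + 27670040216482113450 + 26042390791983165600 + 24595591303539656400 + 23301086498090200800 + 22136032173185690760 + 21081935403033991200 + 20123665611986991600 + 19248723628857122400 + 18446693477654742300 + 17708825738548552608 + 17027717056296685200 + 16397060869026437600 + 15811451552275493400 + 15266229084955648800 + 14757354782123793840 + 14281311079474639200 + 13835020108241056725 + 13415777074657994400 + 13021195395991582800 + 12649161241820394720 + 12297795651769828200 + 11965422796316589600 + 11650543249045100400 + 11351811370864456800 + 11068016086592845380 + 10798064474724727200 + 10540967701516995600 + 10295828917760786400 + 10061832805993495800 + 9838236521415862560 + 9624361814428561200 + 9419588158802421600 = 1964778207679748779283, so H_47 = 1964778207679748779283/442720643463713815200; reducing by gcd(1964778207679748779283, 442720643463713815200) = 7 gives 280682601097106968469/63245806209101973600 ≈ 4.43796. (The PNT-adjacent estimate ln(47) + γ ≈ 4.42736 matches within O(1/n).)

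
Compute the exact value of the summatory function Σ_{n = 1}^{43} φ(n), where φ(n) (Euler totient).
Σ_{n ≤ 43} φ(n) = 584

Compute φ(n) for each 1 ≤ n ≤ 43: φ(1) = 1, φ(2) = 1, φ(3) = 2, φ(4) = 2, φ(5) = 4, φ(6) = 2, φ(7) = 6, φ(8) = 4, φ(9) = 6, φ(10) = 4, φ(11) = 10, φ(12) = 4, φ(13) = 12, φ(14) = 6, φ(15) = 8, φ(16) = 8, φ(17) = 16, φ(18) = 6, φ(19) = 18, φ(20) = 8, φ(21) = 12, φ(22) = 10, φ(23) = 22, φ(24) = 8, φ(25) = 20, φ(26) = 12, φ(27) = 18, φ(28) = 12, φ(29) = 28, φ(30) = 8, φ(31) = 30, φ(32) = 16, φ(33) = 20, φ(34) = 16, φ(35) = 24, φ(36) = 12, φ(37) = 36, φ(38) = 18, φ(39) = 24, φ(40) = 16, φ(41) = 40, φ(42) = 12, φ(43) = 42. Summing all 43 values: 584. (Average order: Σ_{n ≤ x} φ(n) ~ (3/π²) x². For x = 43, (3/π²)·43² ≈ 562.03.)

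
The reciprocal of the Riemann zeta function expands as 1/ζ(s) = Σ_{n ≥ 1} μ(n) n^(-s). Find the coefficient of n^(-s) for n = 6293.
μ(6293) = -1

Factor n = 6293 = 7 · 29 · 31. μ(n) = 0 if any exponent ≥ 2 (not squarefree); otherwise μ(n) = (−1)^{ω(n)} where ω(n) is the number of distinct prime factors. Applying: μ(6293) = -1.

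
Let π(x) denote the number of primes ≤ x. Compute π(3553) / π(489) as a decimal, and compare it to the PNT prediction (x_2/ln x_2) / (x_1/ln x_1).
π(3553)/π(489) = 497/93 ≈ 5.3441;  PNT prediction ≈ 5.5033.

π(489) = 93 and π(3553) = 497, so π(3553)/π(489) ≈ 5.3441. The PNT-predicted ratio is (3553/ln(3553)) / (489/ln(489)) ≈ 5.5033. The two agree to within a few percent, as expected.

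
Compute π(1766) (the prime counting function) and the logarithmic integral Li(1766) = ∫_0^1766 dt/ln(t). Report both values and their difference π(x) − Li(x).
π(1766) = 274;  Li(1766) ≈ 283.77;  π(x) − Li(x) ≈ -9.77.

Direct count of primes ≤ 1766 gives π(1766) = 274. Numerical evaluation of the logarithmic integral gives Li(1766) ≈ 283.77. The difference π(x) − Li(x) ≈ -9.77 is typically negative for small/moderate x (Li(x) overestimates), though Littlewood's theorem shows this sign changes infinitely often.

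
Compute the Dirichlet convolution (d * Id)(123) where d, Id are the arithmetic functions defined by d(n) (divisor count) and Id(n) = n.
(d * Id)(123) = 215

Divisors of 123: [1, 3, 41, 123]. For each d | 123:
  d = 1: d(1) · Id(123/1) = 1 · 123 = 123
  d = 3: d(3) · Id(123/3) = 2 · 41 = 82
  d = 41: d(41) · Id(123/41) = 2 · 3 = 6
  d = 123: d(123) · Id(123/123) = 4 · 1 = 4
Summing: (d * Id)(123) = 123 + 82 + 6 + 4 = 215.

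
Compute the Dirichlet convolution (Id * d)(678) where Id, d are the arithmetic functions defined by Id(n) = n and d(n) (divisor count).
(Id * d)(678) = 2300

Divisors of 678: [1, 2, 3, 6, 113, 226, 339, 678]. For each d | 678:
  d = 1: Id(1) · d(678/1) = 1 · 8 = 8
  d = 2: Id(2) · d(678/2) = 2 · 4 = 8
  d = 3: Id(3) · d(678/3) = 3 · 4 = 12
  d = 6: Id(6) · d(678/6) = 6 · 2 = 12
  d = 113: Id(113) · d(678/113) = 113 · 4 = 452
  d = 226: Id(226) · d(678/226) = 226 · 2 = 452
  d = 339: Id(339) · d(678/339) = 339 · 2 = 678
  d = 678: Id(678) · d(678/678) = 678 · 1 = 678
Summing: (Id * d)(678) = 8 + 8 + 12 + 12 + 452 + 452 + 678 + 678 = 2300.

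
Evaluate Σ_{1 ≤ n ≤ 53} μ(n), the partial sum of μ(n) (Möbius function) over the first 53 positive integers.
Σ_{n ≤ 53} μ(n) = -3

Compute μ(n) for each 1 ≤ n ≤ 53: μ(1) = 1, μ(2) = -1, μ(3) = -1, μ(4) = 0, μ(5) = -1, μ(6) = 1, μ(7) = -1, μ(8) = 0, μ(9) = 0, μ(10) = 1, μ(11) = -1, μ(12) = 0, μ(13) = -1, μ(14) = 1, μ(15) = 1, μ(16) = 0, μ(17) = -1, μ(18) = 0, μ(19) = -1, μ(20) = 0, μ(21) = 1, μ(22) = 1, μ(23) = -1, μ(24) = 0, μ(25) = 0, μ(26) = 1, μ(27) = 0, μ(28) = 0, μ(29) = -1, μ(30) = -1, μ(31) = -1, μ(32) = 0, μ(33) = 1, μ(34) = 1, μ(35) = 1, μ(36) = 0, μ(37) = -1, μ(38) = 1, μ(39) = 1, μ(40) = 0, μ(41) = -1, μ(42) = -1, μ(43) = -1, μ(44) = 0, μ(45) = 0, μ(46) = 1, μ(47) = -1, μ(48) = 0, μ(49) = 0, μ(50) = 0, μ(51) = 1, μ(52) = 0, μ(53) = -1. Summing all 53 values: -3. (Mertens function M(x) = Σ_{n ≤ x} μ(n); on average M(x) should be small (PNT ⟺ M(x) = o(x)).)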